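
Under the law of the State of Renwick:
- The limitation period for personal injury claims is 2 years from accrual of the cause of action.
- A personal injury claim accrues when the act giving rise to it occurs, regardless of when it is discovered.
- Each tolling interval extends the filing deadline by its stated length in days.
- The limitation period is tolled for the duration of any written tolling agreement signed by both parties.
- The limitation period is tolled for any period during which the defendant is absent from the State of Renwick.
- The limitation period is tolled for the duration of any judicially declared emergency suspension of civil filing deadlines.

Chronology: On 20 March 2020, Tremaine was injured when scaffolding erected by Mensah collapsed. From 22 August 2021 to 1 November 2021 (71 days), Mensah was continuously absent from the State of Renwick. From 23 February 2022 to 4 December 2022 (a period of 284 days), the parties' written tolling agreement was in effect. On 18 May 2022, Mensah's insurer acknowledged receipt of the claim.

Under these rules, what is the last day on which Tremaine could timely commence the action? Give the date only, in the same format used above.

10 March 2023

The claim accrued on 20 March 2020, when the wrongful act occurred.
Adding the 2 years base period to 20 March 2020 gives a deadline of 20 March 2022, before any tolling.
The defendant's absence from the jurisdiction from 22 August 2021 to 1 November 2021 tolled the period for 71 days, extending the deadline to 30 May 2022.
Because the written tolling agreement ran from 23 February 2022 to 4 December 2022, the deadline is extended by 284 days to 10 March 2023.
The other events in the timeline have no effect on the limitation period under the stated rules.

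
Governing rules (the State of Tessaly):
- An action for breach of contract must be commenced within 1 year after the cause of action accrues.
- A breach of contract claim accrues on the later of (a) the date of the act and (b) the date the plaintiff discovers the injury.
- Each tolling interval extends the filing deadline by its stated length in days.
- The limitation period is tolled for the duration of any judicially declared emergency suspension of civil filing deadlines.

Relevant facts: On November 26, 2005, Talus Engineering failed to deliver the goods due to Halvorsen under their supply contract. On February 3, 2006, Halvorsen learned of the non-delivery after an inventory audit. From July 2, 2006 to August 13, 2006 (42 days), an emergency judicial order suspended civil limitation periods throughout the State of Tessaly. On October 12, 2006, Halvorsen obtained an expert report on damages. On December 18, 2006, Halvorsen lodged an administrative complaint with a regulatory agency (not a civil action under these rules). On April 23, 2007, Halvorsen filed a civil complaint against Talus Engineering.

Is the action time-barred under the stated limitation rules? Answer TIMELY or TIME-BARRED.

TIME-BARRED

The claim accrued on February 3, 2006 — the later of the November 26, 2005 act and the February 3, 2006 discovery.
The untolled deadline — 1 year after February 3, 2006 — is February 3, 2007.
The period was tolled for 42 days by the emergency suspension of filing deadlines (July 2, 2006 to August 13, 2006), pushing the deadline to March 17, 2007.
The other events in the timeline have no effect on the limitation period under the stated rules.
Halvorsen filed on April 23, 2007, after the March 17, 2007 deadline, so the action is time-barred.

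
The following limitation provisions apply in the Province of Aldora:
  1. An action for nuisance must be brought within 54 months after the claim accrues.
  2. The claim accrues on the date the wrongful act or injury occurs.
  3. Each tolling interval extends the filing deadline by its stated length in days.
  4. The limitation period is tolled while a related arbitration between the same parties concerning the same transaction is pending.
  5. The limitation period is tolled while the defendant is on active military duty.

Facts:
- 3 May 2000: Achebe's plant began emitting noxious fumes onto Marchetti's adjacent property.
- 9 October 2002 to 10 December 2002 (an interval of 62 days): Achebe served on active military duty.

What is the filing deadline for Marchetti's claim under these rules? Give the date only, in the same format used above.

4 January 2005

The claim accrued on 3 May 2000, when the wrongful act occurred.
The untolled deadline — 54 months after 3 May 2000 — is 3 November 2004.
The defendant's active military service from 9 October 2002 to 10 December 2002 tolled the period for 62 days, extending the deadline to 4 January 2005.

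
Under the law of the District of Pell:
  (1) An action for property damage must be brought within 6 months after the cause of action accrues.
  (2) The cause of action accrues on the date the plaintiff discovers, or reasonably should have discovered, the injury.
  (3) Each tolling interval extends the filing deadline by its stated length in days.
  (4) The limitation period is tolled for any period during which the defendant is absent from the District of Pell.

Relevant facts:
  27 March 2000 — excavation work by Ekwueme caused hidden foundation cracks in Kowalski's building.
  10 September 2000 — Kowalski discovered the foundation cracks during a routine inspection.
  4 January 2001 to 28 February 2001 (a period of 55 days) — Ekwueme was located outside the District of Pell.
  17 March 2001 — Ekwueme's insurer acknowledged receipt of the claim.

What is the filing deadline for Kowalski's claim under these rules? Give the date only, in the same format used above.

Under the discovery rule, the claim accrued on 10 September 2000, when Kowalski discovered the injury — not on the 27 March 2000 date of the underlying act.
6 months from 10 September 2000 is 10 March 2001.
The defendant's absence from the jurisdiction from 4 January 2001 to 28 February 2001 tolled the period for 55 days, extending the deadline to 4 May 2001.
None of the other events listed affects the running of the period under the stated rules.

4 May 2001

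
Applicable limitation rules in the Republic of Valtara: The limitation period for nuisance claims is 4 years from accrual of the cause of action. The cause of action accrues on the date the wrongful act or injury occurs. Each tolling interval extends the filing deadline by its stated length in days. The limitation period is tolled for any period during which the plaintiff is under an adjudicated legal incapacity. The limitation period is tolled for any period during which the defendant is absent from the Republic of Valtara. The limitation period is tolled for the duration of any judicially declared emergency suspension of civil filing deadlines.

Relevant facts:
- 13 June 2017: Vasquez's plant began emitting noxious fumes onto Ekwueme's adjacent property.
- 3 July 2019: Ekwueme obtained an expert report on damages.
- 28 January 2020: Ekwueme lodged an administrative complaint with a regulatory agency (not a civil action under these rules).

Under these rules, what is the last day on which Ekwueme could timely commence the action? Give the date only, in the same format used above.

13 June 2021

The claim accrued on 13 June 2017, when the wrongful act occurred.
4 years from 13 June 2017 is 13 June 2021.
The other events in the timeline have no effect on the limitation period under the stated rules.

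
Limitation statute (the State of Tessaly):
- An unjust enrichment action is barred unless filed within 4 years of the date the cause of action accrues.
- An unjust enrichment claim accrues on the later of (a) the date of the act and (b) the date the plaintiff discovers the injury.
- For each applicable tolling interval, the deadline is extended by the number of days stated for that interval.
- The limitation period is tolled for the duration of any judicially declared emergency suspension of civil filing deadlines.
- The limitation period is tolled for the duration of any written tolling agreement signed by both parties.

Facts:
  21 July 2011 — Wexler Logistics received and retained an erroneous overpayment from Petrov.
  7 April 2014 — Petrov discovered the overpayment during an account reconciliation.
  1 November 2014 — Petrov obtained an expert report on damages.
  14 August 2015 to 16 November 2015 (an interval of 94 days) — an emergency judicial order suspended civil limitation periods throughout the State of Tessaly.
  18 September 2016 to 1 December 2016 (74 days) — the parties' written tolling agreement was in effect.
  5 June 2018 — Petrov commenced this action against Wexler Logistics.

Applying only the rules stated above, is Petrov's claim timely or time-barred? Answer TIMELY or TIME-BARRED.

TIMELY

The claim accrued on 7 April 2014 — the later of the 21 July 2011 act and the 7 April 2014 discovery.
The untolled deadline — 4 years after 7 April 2014 — is 7 April 2018.
The period was tolled for 94 days by the emergency suspension of filing deadlines (14 August 2015 to 16 November 2015), pushing the deadline to 10 July 2018.
The written tolling agreement from 18 September 2016 to 1 December 2016 tolled the period for 74 days, extending the deadline to 22 September 2018.
None of the other events listed affects the running of the period under the stated rules.
The 5 June 2018 filing precedes the 22 September 2018 deadline; the claim is timely.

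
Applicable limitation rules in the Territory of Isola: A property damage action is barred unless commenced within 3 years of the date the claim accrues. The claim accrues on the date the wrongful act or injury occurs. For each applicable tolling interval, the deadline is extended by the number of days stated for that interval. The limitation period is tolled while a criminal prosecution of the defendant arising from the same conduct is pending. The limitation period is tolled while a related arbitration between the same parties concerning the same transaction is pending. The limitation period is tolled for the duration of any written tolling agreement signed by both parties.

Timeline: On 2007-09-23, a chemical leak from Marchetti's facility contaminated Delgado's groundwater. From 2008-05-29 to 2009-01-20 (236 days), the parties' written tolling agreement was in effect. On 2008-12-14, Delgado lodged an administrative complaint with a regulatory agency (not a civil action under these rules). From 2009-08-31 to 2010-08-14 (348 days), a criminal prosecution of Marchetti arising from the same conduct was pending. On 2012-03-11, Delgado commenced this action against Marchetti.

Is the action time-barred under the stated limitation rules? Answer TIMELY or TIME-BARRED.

The claim accrued on 2007-09-23, the date of the act.
Adding the 3 years base period to 2007-09-23 gives a deadline of 2010-09-23, before any tolling.
Because the written tolling agreement ran from 2008-05-29 to 2009-01-20, the deadline is extended by 236 days to 2011-05-17.
The period was tolled for 348 days by the pending criminal prosecution (2009-08-31 to 2010-08-14), pushing the deadline to 2012-04-29.
None of the other events listed affects the running of the period under the stated rules.
Delgado filed on 2012-03-11, before the 2012-04-29 deadline, so the action is timely.

TIMELY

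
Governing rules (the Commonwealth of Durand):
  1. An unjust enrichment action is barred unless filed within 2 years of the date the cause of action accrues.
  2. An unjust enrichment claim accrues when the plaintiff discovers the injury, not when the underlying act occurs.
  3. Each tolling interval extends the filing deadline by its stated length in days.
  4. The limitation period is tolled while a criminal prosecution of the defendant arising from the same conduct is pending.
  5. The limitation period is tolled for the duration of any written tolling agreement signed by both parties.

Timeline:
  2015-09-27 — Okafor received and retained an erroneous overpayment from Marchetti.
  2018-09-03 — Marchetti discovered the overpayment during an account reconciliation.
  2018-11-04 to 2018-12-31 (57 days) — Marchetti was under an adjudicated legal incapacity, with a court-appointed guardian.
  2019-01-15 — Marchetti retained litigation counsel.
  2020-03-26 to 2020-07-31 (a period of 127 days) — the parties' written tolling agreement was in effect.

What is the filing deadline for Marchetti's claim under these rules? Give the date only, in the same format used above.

2021-01-08

Under the discovery rule, the claim accrued on 2018-09-03, when Marchetti discovered the injury — not on the 2015-09-27 date of the underlying act.
Adding the 2 years base period to 2018-09-03 gives a deadline of 2020-09-03, before any tolling.
The written tolling agreement from 2020-03-26 to 2020-07-31 tolled the period for 127 days, extending the deadline to 2021-01-08.
The plaintiff's legal incapacity from 2018-11-04 to 2018-12-31 does not toll the period, because no stated rule makes the plaintiff's incapacity a tolling event.
Nothing else in the chronology tolls or restarts the period.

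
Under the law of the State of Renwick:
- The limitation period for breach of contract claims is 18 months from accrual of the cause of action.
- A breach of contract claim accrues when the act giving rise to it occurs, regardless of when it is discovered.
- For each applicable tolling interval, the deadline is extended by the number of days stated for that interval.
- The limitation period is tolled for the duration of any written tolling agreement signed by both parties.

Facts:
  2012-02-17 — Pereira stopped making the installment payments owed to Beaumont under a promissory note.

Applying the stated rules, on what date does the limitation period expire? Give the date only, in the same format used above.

The limitation period began to run on 2012-02-17.
Adding the 18 months base period to 2012-02-17 gives a deadline of 2013-08-17, before any tolling.

2013-08-17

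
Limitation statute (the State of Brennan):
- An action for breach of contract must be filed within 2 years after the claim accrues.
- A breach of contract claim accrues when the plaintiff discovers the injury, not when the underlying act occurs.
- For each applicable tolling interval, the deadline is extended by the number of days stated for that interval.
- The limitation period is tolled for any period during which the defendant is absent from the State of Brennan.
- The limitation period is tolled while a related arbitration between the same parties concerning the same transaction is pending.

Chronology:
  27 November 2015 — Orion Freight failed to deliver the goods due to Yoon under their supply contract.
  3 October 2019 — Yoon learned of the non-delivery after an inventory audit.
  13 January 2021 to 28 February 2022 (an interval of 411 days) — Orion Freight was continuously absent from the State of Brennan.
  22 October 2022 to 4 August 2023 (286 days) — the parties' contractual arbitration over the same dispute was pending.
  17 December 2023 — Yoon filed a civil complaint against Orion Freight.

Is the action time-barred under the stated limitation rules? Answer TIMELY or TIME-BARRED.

The claim did not accrue until Yoon discovered the injury on 3 October 2019; the 27 November 2015 act date does not start the clock under the stated rule.
The untolled deadline — 2 years after 3 October 2019 — is 3 October 2021.
Because the defendant's absence from the jurisdiction ran from 13 January 2021 to 28 February 2022, the deadline is extended by 411 days to 18 November 2022.
The pending related arbitration from 22 October 2022 to 4 August 2023 tolled the period for 286 days, extending the deadline to 31 August 2023.
Filing on 17 December 2023 missed the 31 August 2023 deadline — the action is time-barred.

TIME-BARRED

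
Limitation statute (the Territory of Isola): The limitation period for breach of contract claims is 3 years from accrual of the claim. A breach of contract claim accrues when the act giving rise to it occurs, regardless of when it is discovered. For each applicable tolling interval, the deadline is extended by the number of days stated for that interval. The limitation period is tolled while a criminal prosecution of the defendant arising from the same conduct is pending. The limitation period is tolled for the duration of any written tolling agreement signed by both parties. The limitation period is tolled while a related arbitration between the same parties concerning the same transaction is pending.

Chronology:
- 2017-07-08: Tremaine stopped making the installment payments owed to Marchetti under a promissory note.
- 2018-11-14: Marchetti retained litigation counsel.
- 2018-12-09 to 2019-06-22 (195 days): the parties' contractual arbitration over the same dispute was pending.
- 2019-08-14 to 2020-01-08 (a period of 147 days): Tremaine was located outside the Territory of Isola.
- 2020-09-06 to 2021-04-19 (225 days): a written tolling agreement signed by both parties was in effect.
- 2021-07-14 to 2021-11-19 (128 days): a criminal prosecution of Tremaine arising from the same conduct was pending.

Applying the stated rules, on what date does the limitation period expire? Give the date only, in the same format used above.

2022-01-07

The claim accrued on 2017-07-08, when the wrongful act occurred.
The untolled deadline — 3 years after 2017-07-08 — is 2020-07-08.
The pending related arbitration from 2018-12-09 to 2019-06-22 tolled the period for 195 days, extending the deadline to 2021-01-19.
The period was tolled for 225 days by the written tolling agreement (2020-09-06 to 2021-04-19), pushing the deadline to 2021-09-01.
The pending criminal prosecution from 2021-07-14 to 2021-11-19 tolled the period for 128 days, extending the deadline to 2022-01-07.
The defendant's absence from the jurisdiction from 2019-08-14 to 2020-01-08 does not toll the period, because no stated rule makes the defendant's absence a tolling event.
The other events in the timeline have no effect on the limitation period under the stated rules.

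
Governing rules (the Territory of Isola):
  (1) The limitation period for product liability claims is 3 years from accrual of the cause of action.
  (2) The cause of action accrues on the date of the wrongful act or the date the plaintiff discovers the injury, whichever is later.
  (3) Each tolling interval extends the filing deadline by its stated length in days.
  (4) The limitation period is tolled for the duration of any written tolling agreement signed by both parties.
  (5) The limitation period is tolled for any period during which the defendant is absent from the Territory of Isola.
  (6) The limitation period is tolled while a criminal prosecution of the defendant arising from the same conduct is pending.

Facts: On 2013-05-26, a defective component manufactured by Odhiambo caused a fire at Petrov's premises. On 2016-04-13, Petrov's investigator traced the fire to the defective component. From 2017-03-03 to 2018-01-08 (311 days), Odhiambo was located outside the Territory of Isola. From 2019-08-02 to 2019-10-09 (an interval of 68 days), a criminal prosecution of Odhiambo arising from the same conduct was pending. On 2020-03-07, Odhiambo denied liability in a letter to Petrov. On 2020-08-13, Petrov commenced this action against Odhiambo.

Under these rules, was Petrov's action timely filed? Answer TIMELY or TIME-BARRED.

Because discovery on 2016-04-13 post-dates the 2013-05-26 act, accrual under the later-of rule falls on 2016-04-13.
The untolled deadline — 3 years after 2016-04-13 — is 2019-04-13.
The defendant's absence from the jurisdiction from 2017-03-03 to 2018-01-08 tolled the period for 311 days, extending the deadline to 2020-02-18.
The pending criminal prosecution from 2019-08-02 to 2019-10-09 tolled the period for 68 days, extending the deadline to 2020-04-26.
None of the other events listed affects the running of the period under the stated rules.
Petrov filed on 2020-08-13, after the 2020-04-26 deadline, so the action is time-barred.

TIME-BARRED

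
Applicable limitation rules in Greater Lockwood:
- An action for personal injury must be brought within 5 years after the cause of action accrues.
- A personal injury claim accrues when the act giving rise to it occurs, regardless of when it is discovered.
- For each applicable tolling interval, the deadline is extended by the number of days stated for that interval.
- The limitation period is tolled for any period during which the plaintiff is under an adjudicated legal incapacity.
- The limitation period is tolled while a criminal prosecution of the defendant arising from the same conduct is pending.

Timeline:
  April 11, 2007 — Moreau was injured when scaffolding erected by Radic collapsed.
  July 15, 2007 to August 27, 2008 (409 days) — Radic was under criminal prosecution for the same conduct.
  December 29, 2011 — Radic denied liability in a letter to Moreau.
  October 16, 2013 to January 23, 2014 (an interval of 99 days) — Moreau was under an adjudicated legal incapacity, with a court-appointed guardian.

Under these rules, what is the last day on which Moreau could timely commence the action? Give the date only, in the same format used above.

May 25, 2013

The limitation period began to run on April 11, 2007.
Adding the 5 years base period to April 11, 2007 gives a deadline of April 11, 2012, before any tolling.
The pending criminal prosecution from July 15, 2007 to August 27, 2008 tolled the period for 409 days, extending the deadline to May 25, 2013.
By the time the plaintiff's legal incapacity began on October 16, 2013, the limitation period had already expired on May 25, 2013; that interval cannot revive it.
None of the other events listed affects the running of the period under the stated rules.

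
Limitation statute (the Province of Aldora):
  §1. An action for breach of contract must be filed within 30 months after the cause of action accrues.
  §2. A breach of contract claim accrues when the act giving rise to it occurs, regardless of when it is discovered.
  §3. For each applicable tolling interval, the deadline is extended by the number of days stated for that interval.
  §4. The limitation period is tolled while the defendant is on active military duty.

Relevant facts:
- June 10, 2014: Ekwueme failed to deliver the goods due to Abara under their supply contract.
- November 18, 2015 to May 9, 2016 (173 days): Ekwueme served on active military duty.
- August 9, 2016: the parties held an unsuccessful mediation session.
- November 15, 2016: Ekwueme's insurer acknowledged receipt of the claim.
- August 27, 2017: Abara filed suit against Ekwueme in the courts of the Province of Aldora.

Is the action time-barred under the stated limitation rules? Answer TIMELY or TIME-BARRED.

TIME-BARRED

The limitation period began to run on June 10, 2014.
The untolled deadline — 30 months after June 10, 2014 — is December 10, 2016.
Because the defendant's active military service ran from November 18, 2015 to May 9, 2016, the deadline is extended by 173 days to June 1, 2017.
The other events in the timeline have no effect on the limitation period under the stated rules.
Filing on August 27, 2017 missed the June 1, 2017 deadline — the action is time-barred.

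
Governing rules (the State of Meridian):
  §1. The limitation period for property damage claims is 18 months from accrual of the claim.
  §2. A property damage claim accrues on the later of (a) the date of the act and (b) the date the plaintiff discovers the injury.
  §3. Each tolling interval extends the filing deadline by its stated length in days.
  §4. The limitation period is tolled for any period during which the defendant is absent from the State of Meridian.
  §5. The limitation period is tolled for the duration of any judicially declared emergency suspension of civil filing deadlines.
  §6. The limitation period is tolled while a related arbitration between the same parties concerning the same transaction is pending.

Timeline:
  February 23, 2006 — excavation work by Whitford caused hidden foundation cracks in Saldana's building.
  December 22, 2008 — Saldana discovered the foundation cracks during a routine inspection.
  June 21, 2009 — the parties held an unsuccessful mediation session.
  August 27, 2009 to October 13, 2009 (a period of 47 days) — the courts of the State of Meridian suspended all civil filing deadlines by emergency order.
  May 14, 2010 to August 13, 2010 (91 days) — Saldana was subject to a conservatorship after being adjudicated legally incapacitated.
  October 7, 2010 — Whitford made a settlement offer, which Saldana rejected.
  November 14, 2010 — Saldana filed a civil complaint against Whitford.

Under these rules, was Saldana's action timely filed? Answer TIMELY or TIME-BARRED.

TIME-BARRED

Taking the later of the act (February 23, 2006) and discovery (December 22, 2008), the claim accrued on December 22, 2008.
18 months from December 22, 2008 is June 22, 2010.
The period was tolled for 47 days by the emergency suspension of filing deadlines (August 27, 2009 to October 13, 2009), pushing the deadline to August 8, 2010.
No stated provision tolls the period for the plaintiff's incapacity, so the interval from May 14, 2010 to August 13, 2010 has no effect on the deadline.
Nothing else in the chronology tolls or restarts the period.
Saldana filed on November 14, 2010, after the August 8, 2010 deadline, so the action is time-barred.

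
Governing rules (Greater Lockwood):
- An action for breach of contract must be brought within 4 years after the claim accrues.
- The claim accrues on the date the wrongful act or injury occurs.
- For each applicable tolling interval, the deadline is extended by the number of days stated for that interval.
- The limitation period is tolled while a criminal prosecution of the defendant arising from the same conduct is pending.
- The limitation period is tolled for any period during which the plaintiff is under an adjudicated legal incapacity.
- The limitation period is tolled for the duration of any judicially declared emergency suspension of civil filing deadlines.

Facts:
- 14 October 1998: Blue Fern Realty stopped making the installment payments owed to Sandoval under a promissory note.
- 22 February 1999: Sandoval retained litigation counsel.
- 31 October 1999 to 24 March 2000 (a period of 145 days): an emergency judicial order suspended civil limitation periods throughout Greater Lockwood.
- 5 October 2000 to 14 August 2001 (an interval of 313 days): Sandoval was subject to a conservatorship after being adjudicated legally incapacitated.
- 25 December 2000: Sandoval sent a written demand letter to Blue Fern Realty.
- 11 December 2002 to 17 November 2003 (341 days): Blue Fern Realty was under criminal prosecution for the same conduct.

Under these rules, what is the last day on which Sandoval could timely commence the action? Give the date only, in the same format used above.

The claim accrued on 14 October 1998, when the wrongful act occurred.
The untolled deadline — 4 years after 14 October 1998 — is 14 October 2002.
The period was tolled for 145 days by the emergency suspension of filing deadlines (31 October 1999 to 24 March 2000), pushing the deadline to 8 March 2003.
The plaintiff's legal incapacity from 5 October 2000 to 14 August 2001 tolled the period for 313 days, extending the deadline to 15 January 2004.
Because the pending criminal prosecution ran from 11 December 2002 to 17 November 2003, the deadline is extended by 341 days to 21 December 2004.
Nothing else in the chronology tolls or restarts the period.

21 December 2004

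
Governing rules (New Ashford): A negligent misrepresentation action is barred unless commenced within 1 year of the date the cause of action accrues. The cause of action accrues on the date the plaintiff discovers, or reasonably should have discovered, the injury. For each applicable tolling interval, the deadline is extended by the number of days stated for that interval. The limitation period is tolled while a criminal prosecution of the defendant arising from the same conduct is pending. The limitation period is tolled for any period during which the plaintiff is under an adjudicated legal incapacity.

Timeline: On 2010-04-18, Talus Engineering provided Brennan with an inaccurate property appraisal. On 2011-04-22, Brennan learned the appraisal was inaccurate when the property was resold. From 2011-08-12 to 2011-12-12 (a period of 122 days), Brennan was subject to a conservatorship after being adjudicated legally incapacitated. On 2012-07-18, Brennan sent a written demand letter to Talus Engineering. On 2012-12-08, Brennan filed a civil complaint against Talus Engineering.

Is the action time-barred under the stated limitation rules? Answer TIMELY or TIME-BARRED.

Accrual is tied to discovery, so the period began on 2011-04-22 rather than on 2010-04-18 when the act occurred.
The untolled deadline — 1 year after 2011-04-22 — is 2012-04-22.
The plaintiff's legal incapacity from 2011-08-12 to 2011-12-12 tolled the period for 122 days, extending the deadline to 2012-08-22.
None of the other events listed affects the running of the period under the stated rules.
Filing on 2012-12-08 missed the 2012-08-22 deadline — the action is time-barred.

TIME-BARRED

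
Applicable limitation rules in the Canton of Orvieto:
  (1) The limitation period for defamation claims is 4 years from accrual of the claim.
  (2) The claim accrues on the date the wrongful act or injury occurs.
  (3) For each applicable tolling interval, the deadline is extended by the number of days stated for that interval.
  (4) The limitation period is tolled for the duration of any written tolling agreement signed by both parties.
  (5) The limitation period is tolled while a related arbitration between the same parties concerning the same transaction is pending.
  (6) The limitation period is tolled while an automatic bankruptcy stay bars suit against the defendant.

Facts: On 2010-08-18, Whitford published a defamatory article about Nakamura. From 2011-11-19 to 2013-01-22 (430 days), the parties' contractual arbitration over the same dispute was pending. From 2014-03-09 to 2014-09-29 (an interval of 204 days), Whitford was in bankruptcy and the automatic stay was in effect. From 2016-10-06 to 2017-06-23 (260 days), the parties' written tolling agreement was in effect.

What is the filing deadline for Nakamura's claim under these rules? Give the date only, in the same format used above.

2016-05-13

The limitation period began to run on 2010-08-18.
Adding the 4 years base period to 2010-08-18 gives a deadline of 2014-08-18, before any tolling.
The pending related arbitration from 2011-11-19 to 2013-01-22 tolled the period for 430 days, extending the deadline to 2015-10-22.
The period was tolled for 204 days by the automatic bankruptcy stay (2014-03-09 to 2014-09-29), pushing the deadline to 2016-05-13.
The written tolling agreement starting 2016-10-06 came too late — the period had run on 2016-05-13 — and so does not extend the deadline.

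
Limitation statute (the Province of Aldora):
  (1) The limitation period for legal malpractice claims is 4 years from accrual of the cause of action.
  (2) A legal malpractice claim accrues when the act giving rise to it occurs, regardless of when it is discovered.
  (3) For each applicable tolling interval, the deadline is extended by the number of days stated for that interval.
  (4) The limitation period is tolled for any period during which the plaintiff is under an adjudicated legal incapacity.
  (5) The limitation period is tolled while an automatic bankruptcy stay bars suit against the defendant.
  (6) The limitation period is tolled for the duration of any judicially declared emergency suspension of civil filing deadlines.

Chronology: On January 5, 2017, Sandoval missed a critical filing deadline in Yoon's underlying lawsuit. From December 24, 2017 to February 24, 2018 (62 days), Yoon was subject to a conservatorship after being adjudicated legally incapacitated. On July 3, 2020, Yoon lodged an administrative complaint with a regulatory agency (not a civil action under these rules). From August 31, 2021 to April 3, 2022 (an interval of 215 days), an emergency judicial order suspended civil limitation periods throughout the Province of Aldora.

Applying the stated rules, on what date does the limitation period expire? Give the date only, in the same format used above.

March 8, 2021

The cause of action accrued on January 5, 2017, the date of the act.
4 years from January 5, 2017 is January 5, 2021.
The plaintiff's legal incapacity from December 24, 2017 to February 24, 2018 tolled the period for 62 days, extending the deadline to March 8, 2021.
The emergency suspension of filing deadlines starting August 31, 2021 came too late — the period had run on March 8, 2021 — and so does not extend the deadline.
Nothing else in the chronology tolls or restarts the period.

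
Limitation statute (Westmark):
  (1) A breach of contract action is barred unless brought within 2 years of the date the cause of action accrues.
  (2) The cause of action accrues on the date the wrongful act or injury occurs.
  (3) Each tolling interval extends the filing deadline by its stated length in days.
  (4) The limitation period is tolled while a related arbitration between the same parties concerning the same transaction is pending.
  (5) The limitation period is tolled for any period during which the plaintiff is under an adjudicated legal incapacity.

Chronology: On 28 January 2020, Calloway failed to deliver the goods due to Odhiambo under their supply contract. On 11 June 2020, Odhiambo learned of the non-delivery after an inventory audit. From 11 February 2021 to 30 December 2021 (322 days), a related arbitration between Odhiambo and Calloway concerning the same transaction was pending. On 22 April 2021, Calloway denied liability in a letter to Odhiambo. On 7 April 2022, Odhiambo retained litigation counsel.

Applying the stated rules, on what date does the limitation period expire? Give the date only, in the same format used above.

The claim accrued on 28 January 2020, when the wrongful act occurred; under the stated occurrence rule the 11 June 2020 discovery does not delay accrual.
The untolled deadline — 2 years after 28 January 2020 — is 28 January 2022.
The pending related arbitration from 11 February 2021 to 30 December 2021 tolled the period for 322 days, extending the deadline to 16 December 2022.
Nothing else in the chronology tolls or restarts the period.

16 December 2022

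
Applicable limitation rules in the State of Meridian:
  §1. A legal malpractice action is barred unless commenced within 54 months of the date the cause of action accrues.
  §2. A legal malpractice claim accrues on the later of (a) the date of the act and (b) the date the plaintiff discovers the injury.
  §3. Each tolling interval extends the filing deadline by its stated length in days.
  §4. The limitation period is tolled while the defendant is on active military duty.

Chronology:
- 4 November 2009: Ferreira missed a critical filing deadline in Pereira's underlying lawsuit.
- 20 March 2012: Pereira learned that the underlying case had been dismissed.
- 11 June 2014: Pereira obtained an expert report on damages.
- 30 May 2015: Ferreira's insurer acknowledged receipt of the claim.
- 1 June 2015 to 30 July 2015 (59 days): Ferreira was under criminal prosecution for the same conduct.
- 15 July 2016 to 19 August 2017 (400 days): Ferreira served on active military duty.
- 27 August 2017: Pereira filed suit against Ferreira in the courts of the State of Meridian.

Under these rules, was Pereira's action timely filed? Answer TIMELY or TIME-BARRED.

TIMELY

Taking the later of the act (4 November 2009) and discovery (20 March 2012), the claim accrued on 20 March 2012.
Adding the 54 months base period to 20 March 2012 gives a deadline of 20 September 2016, before any tolling.
Because the defendant's active military service ran from 15 July 2016 to 19 August 2017, the deadline is extended by 400 days to 25 October 2017.
No stated provision tolls the period for a criminal prosecution, so the interval from 1 June 2015 to 30 July 2015 has no effect on the deadline.
Nothing else in the chronology tolls or restarts the period.
Filing on 27 August 2017 beat the 25 October 2017 deadline — the action is timely.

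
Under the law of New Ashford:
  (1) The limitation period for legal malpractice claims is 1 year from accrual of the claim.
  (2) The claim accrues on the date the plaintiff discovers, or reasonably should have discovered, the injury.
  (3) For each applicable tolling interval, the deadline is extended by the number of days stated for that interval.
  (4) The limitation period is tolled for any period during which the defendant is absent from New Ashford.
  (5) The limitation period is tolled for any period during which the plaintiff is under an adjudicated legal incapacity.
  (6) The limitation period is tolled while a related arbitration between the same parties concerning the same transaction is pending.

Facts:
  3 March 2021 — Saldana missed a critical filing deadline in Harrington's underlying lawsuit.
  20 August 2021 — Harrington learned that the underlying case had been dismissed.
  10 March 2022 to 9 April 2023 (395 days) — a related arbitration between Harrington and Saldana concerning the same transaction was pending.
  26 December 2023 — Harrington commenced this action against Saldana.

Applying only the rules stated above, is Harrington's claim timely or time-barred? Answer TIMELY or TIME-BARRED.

TIME-BARRED

Under the discovery rule, the claim accrued on 20 August 2021, when Harrington discovered the injury — not on the 3 March 2021 date of the underlying act.
The untolled deadline — 1 year after 20 August 2021 — is 20 August 2022.
Because the pending related arbitration ran from 10 March 2022 to 9 April 2023, the deadline is extended by 395 days to 19 September 2023.
Filing on 26 December 2023 missed the 19 September 2023 deadline — the action is time-barred.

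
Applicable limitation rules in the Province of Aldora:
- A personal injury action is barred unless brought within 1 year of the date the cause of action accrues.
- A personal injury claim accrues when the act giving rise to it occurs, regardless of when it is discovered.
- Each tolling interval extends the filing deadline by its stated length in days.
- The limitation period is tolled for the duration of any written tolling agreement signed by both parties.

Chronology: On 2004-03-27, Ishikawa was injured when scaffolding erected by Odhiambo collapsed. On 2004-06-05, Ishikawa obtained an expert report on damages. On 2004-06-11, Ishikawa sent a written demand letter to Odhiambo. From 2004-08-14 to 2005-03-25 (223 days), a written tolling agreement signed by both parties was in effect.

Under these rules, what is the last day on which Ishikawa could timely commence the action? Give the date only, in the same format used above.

2005-11-05

The claim accrued on 2004-03-27, when the wrongful act occurred.
1 year from 2004-03-27 is 2005-03-27.
Because the written tolling agreement ran from 2004-08-14 to 2005-03-25, the deadline is extended by 223 days to 2005-11-05.
None of the other events listed affects the running of the period under the stated rules.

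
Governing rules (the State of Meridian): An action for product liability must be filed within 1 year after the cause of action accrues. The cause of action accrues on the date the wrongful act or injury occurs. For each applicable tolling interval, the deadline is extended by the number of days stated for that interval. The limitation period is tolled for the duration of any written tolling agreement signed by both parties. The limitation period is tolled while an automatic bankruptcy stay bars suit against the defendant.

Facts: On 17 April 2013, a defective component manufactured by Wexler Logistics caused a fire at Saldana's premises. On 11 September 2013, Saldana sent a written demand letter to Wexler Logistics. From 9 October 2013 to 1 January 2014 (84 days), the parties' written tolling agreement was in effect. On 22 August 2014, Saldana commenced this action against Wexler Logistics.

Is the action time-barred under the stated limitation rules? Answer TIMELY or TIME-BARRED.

The cause of action accrued on 17 April 2013, the date of the act.
1 year from 17 April 2013 is 17 April 2014.
The period was tolled for 84 days by the written tolling agreement (9 October 2013 to 1 January 2014), pushing the deadline to 10 July 2014.
None of the other events listed affects the running of the period under the stated rules.
The 22 August 2014 filing falls after the 10 July 2014 deadline; the claim is time-barred.

TIME-BARRED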